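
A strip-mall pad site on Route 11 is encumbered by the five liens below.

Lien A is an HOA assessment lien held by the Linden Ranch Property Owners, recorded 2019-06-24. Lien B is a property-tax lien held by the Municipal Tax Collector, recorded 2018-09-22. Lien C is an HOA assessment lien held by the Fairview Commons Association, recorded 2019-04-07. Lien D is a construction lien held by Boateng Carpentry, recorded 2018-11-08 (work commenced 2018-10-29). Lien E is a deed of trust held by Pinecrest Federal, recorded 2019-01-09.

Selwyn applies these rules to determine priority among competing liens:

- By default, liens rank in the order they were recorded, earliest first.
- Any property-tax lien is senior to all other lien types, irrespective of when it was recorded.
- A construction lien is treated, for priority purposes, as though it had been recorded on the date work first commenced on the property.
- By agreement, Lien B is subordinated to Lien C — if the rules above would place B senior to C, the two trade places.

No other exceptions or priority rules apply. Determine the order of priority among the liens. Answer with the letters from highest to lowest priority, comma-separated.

C, D, E, B, A

Effective dates: D's effective date is 2018-10-29, when work began.
B is a property-tax lien and takes priority over every other lien.
Ordering the rest by effective date: D (2018-10-29), E (2019-01-09), C (2019-04-07), A (2019-06-24).
B would otherwise be senior to C, so under the subordination agreement B and C exchange positions.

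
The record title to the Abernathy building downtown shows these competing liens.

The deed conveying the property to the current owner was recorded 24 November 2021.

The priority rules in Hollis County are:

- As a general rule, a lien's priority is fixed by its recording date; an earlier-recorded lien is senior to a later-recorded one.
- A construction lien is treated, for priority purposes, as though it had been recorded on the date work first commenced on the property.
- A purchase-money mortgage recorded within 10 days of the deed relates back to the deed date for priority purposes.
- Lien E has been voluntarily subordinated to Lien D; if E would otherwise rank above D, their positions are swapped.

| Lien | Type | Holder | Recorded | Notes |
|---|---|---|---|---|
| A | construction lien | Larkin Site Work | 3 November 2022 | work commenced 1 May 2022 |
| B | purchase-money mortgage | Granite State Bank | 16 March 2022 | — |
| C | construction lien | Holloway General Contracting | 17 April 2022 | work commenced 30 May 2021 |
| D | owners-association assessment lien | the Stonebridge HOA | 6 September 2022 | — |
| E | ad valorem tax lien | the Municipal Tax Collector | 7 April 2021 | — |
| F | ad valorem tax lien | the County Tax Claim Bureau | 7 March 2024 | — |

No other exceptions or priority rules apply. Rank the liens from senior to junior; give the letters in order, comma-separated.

D, C, B, A, E, F

First, effective dates: A is treated as recorded 1 May 2022, the work-commencement date; B was recorded 112 days after the deed — beyond 10 days — so no relation-back applies; C's effective date is 30 May 2021, when work began.
Sorted by effective date: E (7 April 2021), C (30 May 2021), B (16 March 2022), A (1 May 2022), D (6 September 2022), F (7 March 2024).
E would otherwise be senior to D, so under the subordination agreement E and D exchange positions.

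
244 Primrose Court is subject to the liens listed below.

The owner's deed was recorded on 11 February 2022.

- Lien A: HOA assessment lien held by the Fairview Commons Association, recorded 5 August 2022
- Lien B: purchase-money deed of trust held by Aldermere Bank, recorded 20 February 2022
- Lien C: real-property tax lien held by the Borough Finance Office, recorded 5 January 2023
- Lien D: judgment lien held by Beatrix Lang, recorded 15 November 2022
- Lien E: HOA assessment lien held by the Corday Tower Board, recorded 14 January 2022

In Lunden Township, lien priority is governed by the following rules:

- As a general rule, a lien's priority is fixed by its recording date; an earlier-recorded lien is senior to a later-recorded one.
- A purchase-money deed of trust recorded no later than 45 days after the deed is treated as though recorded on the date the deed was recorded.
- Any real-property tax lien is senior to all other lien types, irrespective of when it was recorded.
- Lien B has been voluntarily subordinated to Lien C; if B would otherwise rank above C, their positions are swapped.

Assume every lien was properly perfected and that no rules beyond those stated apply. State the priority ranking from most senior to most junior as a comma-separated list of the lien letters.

First, effective dates: B's effective date is the deed date, 11 February 2022.
As a real-property tax lien, C is senior to every other lien.
Remaining liens by effective date: E (14 January 2022), B (11 February 2022), A (5 August 2022), D (15 November 2022).
B already ranks below C; the subordination has no effect.

C, E, B, A, D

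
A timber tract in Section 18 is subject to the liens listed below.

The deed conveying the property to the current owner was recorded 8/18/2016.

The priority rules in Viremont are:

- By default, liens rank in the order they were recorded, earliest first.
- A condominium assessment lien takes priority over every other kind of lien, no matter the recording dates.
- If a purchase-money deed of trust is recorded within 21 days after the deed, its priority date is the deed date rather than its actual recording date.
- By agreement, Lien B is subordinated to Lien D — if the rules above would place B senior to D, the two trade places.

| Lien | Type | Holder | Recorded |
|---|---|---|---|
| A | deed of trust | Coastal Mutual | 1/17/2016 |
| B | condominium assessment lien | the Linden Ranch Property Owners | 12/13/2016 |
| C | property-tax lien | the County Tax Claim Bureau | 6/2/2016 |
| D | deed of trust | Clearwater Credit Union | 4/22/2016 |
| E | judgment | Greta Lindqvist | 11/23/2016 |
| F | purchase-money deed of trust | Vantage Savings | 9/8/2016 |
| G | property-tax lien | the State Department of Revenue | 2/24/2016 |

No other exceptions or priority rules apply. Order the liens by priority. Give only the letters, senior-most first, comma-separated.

Effective dates: F relates back to the deed date 8/18/2016.
As a condominium assessment lien, B is senior to every other lien.
Remaining liens by effective date: A (1/17/2016), G (2/24/2016), D (4/22/2016), C (6/2/2016), F (8/18/2016), E (11/23/2016).
B is senior to D before the subordination, so the two trade places.

D, A, G, B, C, F, E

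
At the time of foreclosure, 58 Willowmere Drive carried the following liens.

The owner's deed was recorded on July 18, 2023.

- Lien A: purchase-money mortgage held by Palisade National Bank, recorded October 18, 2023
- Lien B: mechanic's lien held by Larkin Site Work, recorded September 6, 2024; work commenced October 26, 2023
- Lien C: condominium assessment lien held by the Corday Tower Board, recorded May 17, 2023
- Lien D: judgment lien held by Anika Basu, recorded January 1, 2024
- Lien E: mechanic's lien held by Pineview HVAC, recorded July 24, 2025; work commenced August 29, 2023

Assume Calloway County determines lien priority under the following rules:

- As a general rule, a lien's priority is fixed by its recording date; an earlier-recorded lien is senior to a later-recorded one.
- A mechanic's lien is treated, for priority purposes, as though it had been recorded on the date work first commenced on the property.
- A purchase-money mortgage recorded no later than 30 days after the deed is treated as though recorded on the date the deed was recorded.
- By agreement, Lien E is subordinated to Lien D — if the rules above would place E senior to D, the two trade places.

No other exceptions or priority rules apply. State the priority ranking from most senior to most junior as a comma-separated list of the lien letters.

C, D, A, B, E

First, effective dates: A was recorded 92 days after the deed, outside the 30-day window, so it keeps its recording date; B is treated as recorded October 26, 2023, the work-commencement date; E's effective date is August 29, 2023, when work began.
By effective date: C (May 17, 2023), E (August 29, 2023), A (October 18, 2023), B (October 26, 2023), D (January 1, 2024).
E is senior to D before the subordination, so the two trade places.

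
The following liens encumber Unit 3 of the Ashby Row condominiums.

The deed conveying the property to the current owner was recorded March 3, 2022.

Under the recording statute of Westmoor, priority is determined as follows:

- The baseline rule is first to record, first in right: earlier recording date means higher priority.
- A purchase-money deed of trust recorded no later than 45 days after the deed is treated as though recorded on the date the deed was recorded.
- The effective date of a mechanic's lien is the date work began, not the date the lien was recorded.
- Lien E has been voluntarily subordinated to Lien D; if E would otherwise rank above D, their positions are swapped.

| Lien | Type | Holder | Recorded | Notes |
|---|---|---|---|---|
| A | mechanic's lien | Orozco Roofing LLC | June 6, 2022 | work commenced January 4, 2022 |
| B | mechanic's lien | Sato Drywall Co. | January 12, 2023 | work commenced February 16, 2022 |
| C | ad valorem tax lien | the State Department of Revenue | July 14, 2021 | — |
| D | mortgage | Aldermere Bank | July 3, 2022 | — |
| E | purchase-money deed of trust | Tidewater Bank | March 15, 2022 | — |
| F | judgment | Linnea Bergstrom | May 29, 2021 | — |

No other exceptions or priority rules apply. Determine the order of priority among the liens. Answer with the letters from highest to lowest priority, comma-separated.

F, C, A, B, D, E

Effective dates: A's effective date is January 4, 2022, when work began; B's effective date is February 16, 2022, when work began; E was recorded within the 45-day window, so its effective date is the deed date March 3, 2022.
Sorted by effective date: F (May 29, 2021), C (July 14, 2021), A (January 4, 2022), B (February 16, 2022), E (March 3, 2022), D (July 3, 2022).
E would otherwise be senior to D, so under the subordination agreement E and D exchange positions.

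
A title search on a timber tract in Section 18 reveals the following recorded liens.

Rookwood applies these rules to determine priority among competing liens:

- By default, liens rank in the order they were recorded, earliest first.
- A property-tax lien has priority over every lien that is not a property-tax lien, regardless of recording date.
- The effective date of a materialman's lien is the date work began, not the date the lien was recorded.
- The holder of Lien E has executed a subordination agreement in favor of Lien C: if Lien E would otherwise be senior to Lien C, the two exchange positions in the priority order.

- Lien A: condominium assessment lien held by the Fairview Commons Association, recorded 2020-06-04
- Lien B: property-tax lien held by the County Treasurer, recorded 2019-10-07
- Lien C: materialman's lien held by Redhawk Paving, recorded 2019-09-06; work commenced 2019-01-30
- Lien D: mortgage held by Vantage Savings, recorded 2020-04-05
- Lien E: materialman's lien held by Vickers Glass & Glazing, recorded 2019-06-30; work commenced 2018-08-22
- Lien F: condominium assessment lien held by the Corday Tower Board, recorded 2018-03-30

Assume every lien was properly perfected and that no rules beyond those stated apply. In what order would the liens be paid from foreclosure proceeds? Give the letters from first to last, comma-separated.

B, F, C, E, D, A

Effective dates after the stated exceptions: C's effective date is 2019-01-30, when work began; E's effective date is 2018-08-22, when work began.
As a property-tax lien, B is senior to every other lien.
Remaining liens by effective date: F (2018-03-30), E (2018-08-22), C (2019-01-30), D (2020-04-05), A (2020-06-04).
Because E would otherwise rank above C, the subordination swaps them.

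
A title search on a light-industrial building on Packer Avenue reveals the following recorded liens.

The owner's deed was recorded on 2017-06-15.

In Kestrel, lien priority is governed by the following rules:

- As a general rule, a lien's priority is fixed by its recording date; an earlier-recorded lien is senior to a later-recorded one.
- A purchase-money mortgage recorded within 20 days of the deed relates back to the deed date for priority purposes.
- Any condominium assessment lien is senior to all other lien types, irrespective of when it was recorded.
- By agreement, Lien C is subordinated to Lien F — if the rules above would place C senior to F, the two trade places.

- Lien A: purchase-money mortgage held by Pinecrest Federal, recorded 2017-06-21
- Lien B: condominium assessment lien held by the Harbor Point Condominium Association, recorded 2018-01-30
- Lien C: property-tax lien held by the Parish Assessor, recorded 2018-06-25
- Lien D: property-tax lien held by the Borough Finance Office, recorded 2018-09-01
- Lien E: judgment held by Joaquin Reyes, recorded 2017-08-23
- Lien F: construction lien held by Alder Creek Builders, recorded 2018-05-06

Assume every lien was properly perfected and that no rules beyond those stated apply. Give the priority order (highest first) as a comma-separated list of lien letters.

B, A, E, F, C, D

First, effective dates: A's effective date is the deed date, 2017-06-15.
As a condominium assessment lien, B is senior to every other lien.
Ordering the rest by effective date: A (2017-06-15), E (2017-08-23), F (2018-05-06), C (2018-06-25), D (2018-09-01).
Since C is not senior to F, the subordination leaves the order unchanged.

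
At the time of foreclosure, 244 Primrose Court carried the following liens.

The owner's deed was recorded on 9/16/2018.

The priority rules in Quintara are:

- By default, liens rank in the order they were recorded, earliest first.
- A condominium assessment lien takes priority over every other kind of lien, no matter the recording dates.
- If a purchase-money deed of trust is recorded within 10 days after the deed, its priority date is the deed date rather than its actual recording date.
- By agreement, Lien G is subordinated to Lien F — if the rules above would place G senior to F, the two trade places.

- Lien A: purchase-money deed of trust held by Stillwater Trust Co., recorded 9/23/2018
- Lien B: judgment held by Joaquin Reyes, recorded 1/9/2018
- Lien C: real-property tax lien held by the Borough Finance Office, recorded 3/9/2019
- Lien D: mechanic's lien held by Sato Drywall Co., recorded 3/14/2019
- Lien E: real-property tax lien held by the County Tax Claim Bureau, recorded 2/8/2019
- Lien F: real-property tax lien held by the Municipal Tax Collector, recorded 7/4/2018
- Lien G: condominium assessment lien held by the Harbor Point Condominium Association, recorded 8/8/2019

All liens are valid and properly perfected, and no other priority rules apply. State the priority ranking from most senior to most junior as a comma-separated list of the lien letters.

F, B, G, A, E, C, D

Effective dates: A relates back to the deed date 9/16/2018.
As a condominium assessment lien, G is senior to every other lien.
Ordering the rest by effective date: B (1/9/2018), F (7/4/2018), A (9/16/2018), E (2/8/2019), C (3/9/2019), D (3/14/2019).
The subordination applies — G was senior to F — so G and F swap.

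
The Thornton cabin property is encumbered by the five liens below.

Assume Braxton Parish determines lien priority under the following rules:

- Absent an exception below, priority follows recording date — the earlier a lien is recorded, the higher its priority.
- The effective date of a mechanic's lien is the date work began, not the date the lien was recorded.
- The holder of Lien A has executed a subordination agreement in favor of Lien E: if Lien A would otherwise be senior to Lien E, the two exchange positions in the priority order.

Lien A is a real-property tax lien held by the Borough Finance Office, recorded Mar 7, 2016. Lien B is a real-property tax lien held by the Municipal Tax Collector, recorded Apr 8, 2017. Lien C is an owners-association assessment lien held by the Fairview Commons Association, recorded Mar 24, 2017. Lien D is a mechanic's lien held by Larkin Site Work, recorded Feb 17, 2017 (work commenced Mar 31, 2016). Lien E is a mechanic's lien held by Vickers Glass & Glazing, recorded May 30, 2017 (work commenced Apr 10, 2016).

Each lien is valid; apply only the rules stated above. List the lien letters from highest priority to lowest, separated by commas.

E, D, A, C, B

Adjusting effective dates: D is treated as recorded Mar 31, 2016, the work-commencement date; E relates back to Apr 10, 2016 (work commenced).
By effective date: A (Mar 7, 2016), D (Mar 31, 2016), E (Apr 10, 2016), C (Mar 24, 2017), B (Apr 8, 2017).
Because A would otherwise rank above E, the subordination swaps them.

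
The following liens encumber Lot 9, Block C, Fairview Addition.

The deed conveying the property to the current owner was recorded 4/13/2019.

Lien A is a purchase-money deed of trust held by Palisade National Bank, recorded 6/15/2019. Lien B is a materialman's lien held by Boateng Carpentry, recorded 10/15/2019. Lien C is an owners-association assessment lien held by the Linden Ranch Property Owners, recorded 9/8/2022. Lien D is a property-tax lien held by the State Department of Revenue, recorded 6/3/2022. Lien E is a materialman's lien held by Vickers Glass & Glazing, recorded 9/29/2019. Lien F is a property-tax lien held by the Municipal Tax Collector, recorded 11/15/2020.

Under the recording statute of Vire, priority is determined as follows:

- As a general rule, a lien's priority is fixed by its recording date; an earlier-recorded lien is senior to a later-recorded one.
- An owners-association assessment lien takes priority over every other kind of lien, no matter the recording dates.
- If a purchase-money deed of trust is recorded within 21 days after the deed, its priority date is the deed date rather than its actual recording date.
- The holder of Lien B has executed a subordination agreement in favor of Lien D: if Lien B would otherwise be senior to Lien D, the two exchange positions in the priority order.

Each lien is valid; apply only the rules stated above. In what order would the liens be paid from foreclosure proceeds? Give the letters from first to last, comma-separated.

Adjusting effective dates: A was recorded 63 days after the deed, outside the 21-day window, so it keeps its recording date.
C is an owners-association assessment lien and takes priority over every other lien.
Remaining liens by effective date: A (6/15/2019), E (9/29/2019), B (10/15/2019), F (11/15/2020), D (6/3/2022).
Because B would otherwise rank above D, the subordination swaps them.

C, A, E, D, F, B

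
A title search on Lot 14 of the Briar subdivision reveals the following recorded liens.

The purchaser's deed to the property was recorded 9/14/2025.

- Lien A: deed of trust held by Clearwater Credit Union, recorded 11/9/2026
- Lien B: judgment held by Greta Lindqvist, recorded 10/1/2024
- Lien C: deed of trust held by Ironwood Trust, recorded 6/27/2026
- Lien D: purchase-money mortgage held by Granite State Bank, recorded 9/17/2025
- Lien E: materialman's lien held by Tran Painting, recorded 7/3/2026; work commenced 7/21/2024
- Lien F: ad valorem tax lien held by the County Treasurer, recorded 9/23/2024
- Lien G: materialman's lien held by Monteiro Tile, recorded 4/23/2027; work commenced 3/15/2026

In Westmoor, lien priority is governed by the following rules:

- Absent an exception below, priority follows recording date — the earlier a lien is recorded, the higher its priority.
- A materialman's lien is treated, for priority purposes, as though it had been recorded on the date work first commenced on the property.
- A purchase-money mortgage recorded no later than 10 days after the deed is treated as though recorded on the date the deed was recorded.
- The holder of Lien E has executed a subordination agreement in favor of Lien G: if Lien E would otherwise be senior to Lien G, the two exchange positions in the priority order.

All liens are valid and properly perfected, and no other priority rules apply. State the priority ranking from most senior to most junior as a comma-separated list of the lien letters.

G, F, B, D, E, C, A

Effective dates after the stated exceptions: D was recorded within the 10-day window, so its effective date is the deed date 9/14/2025; E relates back to 7/21/2024 (work commenced); G is treated as recorded 3/15/2026, the work-commencement date.
By effective date: E (7/21/2024), F (9/23/2024), B (10/1/2024), D (9/14/2025), G (3/15/2026), C (6/27/2026), A (11/9/2026).
E would otherwise be senior to G, so under the subordination agreement E and G exchange positions.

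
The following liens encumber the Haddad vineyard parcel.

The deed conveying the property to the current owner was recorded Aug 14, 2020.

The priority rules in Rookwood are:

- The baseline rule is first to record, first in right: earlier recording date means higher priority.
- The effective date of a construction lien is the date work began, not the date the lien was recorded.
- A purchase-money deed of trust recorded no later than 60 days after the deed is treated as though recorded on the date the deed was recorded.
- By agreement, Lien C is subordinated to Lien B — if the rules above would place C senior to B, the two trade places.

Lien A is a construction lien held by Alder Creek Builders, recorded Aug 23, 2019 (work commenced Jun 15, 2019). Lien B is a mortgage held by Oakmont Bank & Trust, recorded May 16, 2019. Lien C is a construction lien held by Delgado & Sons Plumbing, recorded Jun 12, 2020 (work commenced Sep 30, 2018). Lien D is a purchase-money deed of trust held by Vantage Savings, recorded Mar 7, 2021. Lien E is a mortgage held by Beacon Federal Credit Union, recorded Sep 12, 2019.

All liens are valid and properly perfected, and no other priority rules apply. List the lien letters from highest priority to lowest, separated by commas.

Effective dates after the stated exceptions: A is treated as recorded Jun 15, 2019, the work-commencement date; C relates back to Sep 30, 2018 (work commenced); D was recorded 205 days after the deed — beyond 60 days — so no relation-back applies.
Sorted by effective date: C (Sep 30, 2018), B (May 16, 2019), A (Jun 15, 2019), E (Sep 12, 2019), D (Mar 7, 2021).
Because C would otherwise rank above B, the subordination swaps them.

B, C, A, E, D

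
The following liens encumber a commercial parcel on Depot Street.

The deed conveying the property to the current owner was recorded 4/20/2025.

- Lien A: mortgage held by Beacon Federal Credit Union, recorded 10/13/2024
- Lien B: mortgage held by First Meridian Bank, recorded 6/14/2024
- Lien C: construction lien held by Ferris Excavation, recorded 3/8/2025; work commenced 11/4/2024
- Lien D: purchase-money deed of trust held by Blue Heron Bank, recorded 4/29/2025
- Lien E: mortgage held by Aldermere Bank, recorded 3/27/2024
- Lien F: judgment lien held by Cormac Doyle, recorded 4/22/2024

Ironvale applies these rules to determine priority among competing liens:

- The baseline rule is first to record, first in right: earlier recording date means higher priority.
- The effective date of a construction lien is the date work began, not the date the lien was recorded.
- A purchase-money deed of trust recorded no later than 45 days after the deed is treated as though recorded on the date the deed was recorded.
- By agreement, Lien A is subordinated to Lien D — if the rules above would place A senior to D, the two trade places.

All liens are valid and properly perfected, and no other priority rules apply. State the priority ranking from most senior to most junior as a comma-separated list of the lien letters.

Effective dates: C is treated as recorded 11/4/2024, the work-commencement date; D relates back to the deed date 4/20/2025.
Ordering by effective date: E (3/27/2024), F (4/22/2024), B (6/14/2024), A (10/13/2024), C (11/4/2024), D (4/20/2025).
The subordination applies — A was senior to D — so A and D swap.

E, F, B, D, C, A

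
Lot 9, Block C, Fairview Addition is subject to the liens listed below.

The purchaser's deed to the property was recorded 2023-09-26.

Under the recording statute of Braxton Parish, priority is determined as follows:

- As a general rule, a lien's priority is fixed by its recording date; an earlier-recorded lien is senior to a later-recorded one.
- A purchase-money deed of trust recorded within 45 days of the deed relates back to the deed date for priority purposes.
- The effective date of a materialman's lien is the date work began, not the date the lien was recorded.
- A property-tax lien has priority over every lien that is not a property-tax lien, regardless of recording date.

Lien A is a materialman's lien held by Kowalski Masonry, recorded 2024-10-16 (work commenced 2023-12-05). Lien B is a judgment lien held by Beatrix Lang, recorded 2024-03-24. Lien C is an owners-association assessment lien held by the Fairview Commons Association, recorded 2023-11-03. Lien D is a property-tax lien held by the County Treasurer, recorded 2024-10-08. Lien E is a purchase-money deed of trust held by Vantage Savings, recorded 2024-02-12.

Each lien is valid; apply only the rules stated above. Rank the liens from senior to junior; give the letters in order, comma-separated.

D, C, A, E, B

Effective dates: A's effective date is 2023-12-05, when work began; E was recorded 139 days after the deed, outside the 45-day window, so it keeps its recording date.
As a property-tax lien, D is senior to every other lien.
Among the remaining liens, by effective date: C (2023-11-03), A (2023-12-05), E (2024-02-12), B (2024-03-24).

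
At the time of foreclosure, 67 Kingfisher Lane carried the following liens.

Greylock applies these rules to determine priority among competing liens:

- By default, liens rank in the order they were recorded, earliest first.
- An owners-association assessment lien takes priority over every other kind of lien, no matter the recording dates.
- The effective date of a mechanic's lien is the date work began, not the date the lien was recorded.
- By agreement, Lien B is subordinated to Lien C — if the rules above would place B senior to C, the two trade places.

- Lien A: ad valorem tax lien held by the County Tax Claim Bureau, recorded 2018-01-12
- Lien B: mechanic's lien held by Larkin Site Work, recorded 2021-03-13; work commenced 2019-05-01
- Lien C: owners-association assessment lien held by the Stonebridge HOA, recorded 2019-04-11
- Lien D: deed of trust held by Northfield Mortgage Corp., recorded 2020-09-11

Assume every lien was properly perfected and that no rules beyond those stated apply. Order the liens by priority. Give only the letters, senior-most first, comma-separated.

Effective dates after the stated exceptions: B is treated as recorded 2019-05-01, the work-commencement date.
C is an owners-association assessment lien, so it outranks all other liens regardless of date.
Ordering the rest by effective date: A (2018-01-12), B (2019-05-01), D (2020-09-11).
B is already junior to C, so the subordination agreement changes nothing.

C, A, B, D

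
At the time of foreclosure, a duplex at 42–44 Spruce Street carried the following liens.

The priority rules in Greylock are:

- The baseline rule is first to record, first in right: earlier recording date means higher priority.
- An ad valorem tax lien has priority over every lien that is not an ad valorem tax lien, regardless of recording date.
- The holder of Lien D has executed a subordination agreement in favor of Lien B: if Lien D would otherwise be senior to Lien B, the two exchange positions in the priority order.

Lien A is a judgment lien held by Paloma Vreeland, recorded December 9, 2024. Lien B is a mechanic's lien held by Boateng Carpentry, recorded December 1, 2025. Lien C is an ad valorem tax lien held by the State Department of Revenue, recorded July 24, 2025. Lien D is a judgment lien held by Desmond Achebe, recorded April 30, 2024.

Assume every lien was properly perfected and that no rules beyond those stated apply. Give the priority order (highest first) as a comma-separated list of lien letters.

C, as an ad valorem tax lien, has superpriority and ranks first.
The other liens, earliest effective date first: D (April 30, 2024), A (December 9, 2024), B (December 1, 2025).
D would otherwise be senior to B, so under the subordination agreement D and B exchange positions.

C, B, A, D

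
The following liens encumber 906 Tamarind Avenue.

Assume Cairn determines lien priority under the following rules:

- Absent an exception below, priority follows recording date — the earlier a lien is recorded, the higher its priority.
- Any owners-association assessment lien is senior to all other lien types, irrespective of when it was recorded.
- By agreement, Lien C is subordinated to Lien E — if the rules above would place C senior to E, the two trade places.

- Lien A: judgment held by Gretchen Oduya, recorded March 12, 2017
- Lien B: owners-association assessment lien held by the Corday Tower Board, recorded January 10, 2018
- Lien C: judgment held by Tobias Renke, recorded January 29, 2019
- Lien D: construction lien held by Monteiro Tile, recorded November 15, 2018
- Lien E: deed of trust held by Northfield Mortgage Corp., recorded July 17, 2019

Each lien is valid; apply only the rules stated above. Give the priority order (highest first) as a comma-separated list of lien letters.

As an owners-association assessment lien, B is senior to every other lien.
Ordering the rest by effective date: A (March 12, 2017), D (November 15, 2018), C (January 29, 2019), E (July 17, 2019).
C would otherwise be senior to E, so under the subordination agreement C and E exchange positions.

B, A, D, E, C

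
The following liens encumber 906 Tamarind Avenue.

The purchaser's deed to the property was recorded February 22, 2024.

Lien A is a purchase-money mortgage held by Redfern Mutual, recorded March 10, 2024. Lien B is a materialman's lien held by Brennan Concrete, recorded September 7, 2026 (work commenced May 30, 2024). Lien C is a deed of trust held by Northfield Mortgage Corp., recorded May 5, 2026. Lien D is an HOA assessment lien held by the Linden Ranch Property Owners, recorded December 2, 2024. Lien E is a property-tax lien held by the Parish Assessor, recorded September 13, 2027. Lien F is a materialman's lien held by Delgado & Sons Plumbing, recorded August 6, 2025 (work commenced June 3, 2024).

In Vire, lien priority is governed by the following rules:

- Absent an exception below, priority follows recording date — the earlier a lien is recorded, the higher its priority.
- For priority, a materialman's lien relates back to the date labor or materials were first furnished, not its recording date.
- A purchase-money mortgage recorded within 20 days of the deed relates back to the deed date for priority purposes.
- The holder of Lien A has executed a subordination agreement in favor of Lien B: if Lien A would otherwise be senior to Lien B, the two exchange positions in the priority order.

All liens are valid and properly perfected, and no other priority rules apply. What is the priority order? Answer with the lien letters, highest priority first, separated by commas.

B, A, F, D, C, E

Effective dates: A was recorded within the 20-day window, so its effective date is the deed date February 22, 2024; B's effective date is May 30, 2024, when work began; F relates back to June 3, 2024 (work commenced).
Ordering by effective date: A (February 22, 2024), B (May 30, 2024), F (June 3, 2024), D (December 2, 2024), C (May 5, 2026), E (September 13, 2027).
A would otherwise be senior to B, so under the subordination agreement A and B exchange positions.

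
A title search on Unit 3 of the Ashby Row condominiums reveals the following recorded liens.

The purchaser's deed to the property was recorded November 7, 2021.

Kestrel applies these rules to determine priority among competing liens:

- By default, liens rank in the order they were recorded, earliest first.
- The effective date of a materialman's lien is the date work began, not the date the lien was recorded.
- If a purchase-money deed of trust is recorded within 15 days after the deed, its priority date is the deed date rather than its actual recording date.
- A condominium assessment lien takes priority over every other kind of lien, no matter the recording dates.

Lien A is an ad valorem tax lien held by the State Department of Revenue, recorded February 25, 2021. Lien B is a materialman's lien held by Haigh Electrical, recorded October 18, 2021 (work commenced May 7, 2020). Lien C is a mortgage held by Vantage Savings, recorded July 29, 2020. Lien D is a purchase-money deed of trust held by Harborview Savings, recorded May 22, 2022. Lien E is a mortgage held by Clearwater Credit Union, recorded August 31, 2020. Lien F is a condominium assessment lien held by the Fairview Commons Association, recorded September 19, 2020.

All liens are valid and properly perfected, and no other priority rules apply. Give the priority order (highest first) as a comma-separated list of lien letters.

Effective dates after the stated exceptions: B's effective date is May 7, 2020, when work began; D was recorded 196 days after the deed, outside the 15-day window, so it keeps its recording date.
F is a condominium assessment lien, so it outranks all other liens regardless of date.
The other liens, earliest effective date first: B (May 7, 2020), C (July 29, 2020), E (August 31, 2020), A (February 25, 2021), D (May 22, 2022).

F, B, C, E, A, D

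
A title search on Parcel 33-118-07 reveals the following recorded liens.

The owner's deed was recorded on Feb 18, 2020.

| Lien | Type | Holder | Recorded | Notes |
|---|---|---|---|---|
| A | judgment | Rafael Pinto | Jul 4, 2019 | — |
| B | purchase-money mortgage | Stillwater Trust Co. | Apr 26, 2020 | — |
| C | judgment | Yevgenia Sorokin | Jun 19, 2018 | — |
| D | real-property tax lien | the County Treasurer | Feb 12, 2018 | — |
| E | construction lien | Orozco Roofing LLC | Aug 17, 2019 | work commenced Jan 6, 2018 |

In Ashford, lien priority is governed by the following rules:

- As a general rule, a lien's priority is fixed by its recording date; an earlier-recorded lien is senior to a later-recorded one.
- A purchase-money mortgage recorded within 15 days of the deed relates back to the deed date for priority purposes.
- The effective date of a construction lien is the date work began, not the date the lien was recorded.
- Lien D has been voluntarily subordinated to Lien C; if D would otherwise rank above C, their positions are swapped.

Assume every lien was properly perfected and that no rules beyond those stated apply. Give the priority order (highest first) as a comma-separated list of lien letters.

E, C, D, A, B

First, effective dates: B was recorded 68 days after the deed — beyond 15 days — so no relation-back applies; E's effective date is Jan 6, 2018, when work began.
Sorted by effective date: E (Jan 6, 2018), D (Feb 12, 2018), C (Jun 19, 2018), A (Jul 4, 2019), B (Apr 26, 2020).
The subordination applies — D was senior to C — so D and C swap.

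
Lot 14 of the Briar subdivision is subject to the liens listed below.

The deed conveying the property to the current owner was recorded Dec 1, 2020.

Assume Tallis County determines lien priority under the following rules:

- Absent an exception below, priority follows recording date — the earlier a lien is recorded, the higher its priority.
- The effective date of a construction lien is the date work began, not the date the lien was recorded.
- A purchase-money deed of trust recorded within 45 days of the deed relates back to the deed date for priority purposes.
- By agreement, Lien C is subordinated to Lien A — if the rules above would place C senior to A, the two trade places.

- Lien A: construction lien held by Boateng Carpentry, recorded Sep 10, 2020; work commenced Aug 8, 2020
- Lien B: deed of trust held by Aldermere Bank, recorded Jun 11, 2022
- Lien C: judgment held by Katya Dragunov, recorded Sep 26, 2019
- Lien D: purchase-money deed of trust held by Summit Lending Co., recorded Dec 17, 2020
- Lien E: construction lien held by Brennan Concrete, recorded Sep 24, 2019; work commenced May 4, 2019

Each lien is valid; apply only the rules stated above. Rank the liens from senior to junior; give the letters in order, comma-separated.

Adjusting effective dates: A is treated as recorded Aug 8, 2020, the work-commencement date; D was recorded within the 45-day window, so its effective date is the deed date Dec 1, 2020; E relates back to May 4, 2019 (work commenced).
Ordering by effective date: E (May 4, 2019), C (Sep 26, 2019), A (Aug 8, 2020), D (Dec 1, 2020), B (Jun 11, 2022).
Because C would otherwise rank above A, the subordination swaps them.

E, A, C, D, B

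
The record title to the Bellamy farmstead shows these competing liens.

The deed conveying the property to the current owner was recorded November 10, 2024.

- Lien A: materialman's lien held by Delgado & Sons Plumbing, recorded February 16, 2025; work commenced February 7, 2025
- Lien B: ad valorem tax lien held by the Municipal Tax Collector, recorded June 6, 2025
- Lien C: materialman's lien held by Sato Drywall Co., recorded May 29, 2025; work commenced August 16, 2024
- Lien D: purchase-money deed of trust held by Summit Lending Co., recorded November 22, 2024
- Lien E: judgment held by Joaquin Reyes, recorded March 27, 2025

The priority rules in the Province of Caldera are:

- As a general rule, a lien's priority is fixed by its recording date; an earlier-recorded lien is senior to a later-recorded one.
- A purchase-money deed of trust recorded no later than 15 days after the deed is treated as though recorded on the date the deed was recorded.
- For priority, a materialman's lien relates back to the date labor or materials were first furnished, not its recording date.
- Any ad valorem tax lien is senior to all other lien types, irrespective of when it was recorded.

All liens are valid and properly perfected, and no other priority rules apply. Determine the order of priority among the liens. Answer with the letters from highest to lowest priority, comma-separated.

B, C, D, A, E

Effective dates after the stated exceptions: A's effective date is February 7, 2025, when work began; C's effective date is August 16, 2024, when work began; D's effective date is the deed date, November 10, 2024.
B is an ad valorem tax lien, so it outranks all other liens regardless of date.
The other liens, earliest effective date first: C (August 16, 2024), D (November 10, 2024), A (February 7, 2025), E (March 27, 2025).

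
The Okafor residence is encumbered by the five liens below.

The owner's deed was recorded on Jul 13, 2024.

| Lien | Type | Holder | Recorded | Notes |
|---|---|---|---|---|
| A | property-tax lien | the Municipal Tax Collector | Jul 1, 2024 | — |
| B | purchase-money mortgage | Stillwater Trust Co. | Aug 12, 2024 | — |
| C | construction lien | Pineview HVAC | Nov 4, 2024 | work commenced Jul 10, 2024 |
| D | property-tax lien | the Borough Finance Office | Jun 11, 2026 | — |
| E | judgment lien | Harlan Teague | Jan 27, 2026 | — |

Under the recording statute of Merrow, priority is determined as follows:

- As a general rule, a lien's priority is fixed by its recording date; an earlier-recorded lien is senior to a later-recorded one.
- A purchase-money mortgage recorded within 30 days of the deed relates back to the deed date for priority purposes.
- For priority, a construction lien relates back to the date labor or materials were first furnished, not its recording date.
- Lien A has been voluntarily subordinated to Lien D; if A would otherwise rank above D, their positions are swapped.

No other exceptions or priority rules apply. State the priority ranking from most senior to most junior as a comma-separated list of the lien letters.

D, C, B, E, A

Effective dates after the stated exceptions: B was recorded within the 30-day window, so its effective date is the deed date Jul 13, 2024; C is treated as recorded Jul 10, 2024, the work-commencement date.
By effective date, earliest first: A (Jul 1, 2024), C (Jul 10, 2024), B (Jul 13, 2024), E (Jan 27, 2026), D (Jun 11, 2026).
A is senior to D before the subordination, so the two trade places.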